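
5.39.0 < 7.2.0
True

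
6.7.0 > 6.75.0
False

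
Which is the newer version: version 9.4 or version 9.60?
version 9.60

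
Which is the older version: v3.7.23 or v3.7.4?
v3.7.4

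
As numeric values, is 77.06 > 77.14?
False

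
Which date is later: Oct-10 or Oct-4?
Oct-10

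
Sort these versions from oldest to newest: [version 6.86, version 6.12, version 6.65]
[version 6.12, version 6.65, version 6.86]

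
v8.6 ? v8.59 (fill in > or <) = <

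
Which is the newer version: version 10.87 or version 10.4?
version 10.87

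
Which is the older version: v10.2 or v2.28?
v2.28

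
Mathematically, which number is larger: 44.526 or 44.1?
44.526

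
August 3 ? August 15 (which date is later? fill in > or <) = <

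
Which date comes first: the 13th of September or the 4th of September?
the 4th of September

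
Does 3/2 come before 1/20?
No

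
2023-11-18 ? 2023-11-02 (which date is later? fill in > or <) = >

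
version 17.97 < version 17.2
False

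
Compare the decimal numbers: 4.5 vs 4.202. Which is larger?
4.5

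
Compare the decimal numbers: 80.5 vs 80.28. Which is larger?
80.5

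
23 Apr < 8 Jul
True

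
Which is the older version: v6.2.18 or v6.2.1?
v6.2.1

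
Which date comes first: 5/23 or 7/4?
5/23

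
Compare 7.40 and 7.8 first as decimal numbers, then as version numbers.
As decimals: 7.40 < 7.8. As versions: v7.40 > v7.8 (minor version 40 > 8).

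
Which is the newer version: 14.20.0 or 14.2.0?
14.20.0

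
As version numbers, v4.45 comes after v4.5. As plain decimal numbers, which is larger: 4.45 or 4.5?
4.5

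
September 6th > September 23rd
False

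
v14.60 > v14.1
True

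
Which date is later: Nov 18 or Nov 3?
Nov 18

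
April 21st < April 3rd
False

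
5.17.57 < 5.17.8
False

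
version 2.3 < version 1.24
False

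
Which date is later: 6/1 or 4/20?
6/1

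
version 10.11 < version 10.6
False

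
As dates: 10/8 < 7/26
False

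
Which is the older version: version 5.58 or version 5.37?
version 5.37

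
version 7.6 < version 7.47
True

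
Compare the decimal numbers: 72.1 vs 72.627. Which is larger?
72.627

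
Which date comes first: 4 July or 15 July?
4 July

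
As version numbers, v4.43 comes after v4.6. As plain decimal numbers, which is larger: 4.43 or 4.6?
4.6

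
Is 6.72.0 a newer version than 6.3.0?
Yes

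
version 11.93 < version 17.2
True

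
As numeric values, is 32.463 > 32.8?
False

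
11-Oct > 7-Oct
True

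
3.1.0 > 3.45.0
False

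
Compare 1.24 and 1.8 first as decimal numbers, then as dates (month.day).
As decimals: 1.24 < 1.8. As dates: 1/24 is later than 1/8 (day 24 > day 8).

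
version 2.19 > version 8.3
False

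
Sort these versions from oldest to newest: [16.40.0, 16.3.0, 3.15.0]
[3.15.0, 16.3.0, 16.40.0]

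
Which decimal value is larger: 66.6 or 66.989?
66.989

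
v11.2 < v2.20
False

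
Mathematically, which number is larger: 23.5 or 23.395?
23.5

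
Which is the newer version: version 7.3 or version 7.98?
version 7.98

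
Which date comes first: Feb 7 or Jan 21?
Jan 21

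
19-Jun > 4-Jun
True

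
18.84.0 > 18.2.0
True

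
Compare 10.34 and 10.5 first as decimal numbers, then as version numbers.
As decimals: 10.34 < 10.5. As versions: v10.34 > v10.5 (minor version 34 > 5).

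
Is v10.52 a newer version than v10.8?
Yes. Version numbers are compared segment by segment as integers, not as decimals: minor version 52 > 8, so v10.52 > v10.8 (even though the decimal 10.52 < 10.8).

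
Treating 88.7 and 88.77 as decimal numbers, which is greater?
88.77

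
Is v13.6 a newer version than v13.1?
Yes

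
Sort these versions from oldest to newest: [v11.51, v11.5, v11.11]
[v11.5, v11.11, v11.51]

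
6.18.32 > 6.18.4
True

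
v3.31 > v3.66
False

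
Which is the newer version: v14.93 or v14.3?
v14.93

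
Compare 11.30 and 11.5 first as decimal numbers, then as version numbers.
As decimals: 11.30 < 11.5. As versions: v11.30 > v11.5 (minor version 30 > 5).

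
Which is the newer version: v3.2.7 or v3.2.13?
v3.2.13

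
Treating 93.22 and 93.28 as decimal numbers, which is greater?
93.28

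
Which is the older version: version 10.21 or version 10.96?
version 10.21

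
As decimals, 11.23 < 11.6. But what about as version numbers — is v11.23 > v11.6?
True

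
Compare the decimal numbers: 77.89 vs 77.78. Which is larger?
77.89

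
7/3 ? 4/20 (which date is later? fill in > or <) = >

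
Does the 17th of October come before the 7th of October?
No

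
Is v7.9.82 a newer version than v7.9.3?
Yes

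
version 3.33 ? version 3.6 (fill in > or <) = >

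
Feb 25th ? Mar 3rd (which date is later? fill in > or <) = <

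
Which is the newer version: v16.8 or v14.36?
v16.8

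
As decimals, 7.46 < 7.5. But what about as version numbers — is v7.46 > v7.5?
True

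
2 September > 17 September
False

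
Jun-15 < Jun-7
False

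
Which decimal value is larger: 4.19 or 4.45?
4.45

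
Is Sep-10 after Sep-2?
Yes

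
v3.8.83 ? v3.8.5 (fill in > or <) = >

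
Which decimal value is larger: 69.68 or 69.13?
69.68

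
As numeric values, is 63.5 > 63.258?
True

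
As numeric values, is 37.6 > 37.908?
False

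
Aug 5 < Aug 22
True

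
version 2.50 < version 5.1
True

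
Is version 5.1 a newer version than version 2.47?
Yes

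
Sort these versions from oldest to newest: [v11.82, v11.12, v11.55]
[v11.12, v11.55, v11.82]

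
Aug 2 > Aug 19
False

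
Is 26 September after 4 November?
No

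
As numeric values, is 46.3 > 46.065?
True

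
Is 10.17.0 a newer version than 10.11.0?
Yes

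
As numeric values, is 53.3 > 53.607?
False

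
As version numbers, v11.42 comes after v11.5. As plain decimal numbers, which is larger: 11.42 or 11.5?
11.5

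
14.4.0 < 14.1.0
False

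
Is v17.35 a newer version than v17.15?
Yes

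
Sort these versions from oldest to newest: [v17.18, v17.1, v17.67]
[v17.1, v17.18, v17.67]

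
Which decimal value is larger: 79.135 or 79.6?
79.6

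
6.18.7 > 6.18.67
False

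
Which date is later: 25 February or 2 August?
2 August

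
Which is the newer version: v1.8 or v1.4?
v1.8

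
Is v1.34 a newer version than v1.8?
Yes. Version numbers are compared segment by segment as integers, not as decimals: minor version 34 > 8, so v1.34 > v1.8 (even though the decimal 1.34 < 1.8).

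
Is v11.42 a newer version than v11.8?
Yes. Version numbers are compared segment by segment as integers, not as decimals: minor version 42 > 8, so v11.42 > v11.8 (even though the decimal 11.42 < 11.8).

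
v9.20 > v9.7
True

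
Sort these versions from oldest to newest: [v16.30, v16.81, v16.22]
[v16.22, v16.30, v16.81]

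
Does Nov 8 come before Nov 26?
Yes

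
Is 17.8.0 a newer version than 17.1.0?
Yes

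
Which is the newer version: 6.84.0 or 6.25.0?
6.84.0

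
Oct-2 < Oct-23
True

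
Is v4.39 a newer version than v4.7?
Yes. Version numbers are compared segment by segment as integers, not as decimals: minor version 39 > 7, so v4.39 > v4.7 (even though the decimal 4.39 < 4.7).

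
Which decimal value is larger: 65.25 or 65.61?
65.61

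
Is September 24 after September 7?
Yes. Day 24 comes after day 7 in September — this is a date comparison, not a decimal one (the decimal 9.24 would be smaller than 9.7).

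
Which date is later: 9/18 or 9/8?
9/18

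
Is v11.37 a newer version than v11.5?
Yes. Version numbers are compared segment by segment as integers, not as decimals: minor version 37 > 5, so v11.37 > v11.5 (even though the decimal 11.37 < 11.5).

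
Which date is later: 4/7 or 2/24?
4/7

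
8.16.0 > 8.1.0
True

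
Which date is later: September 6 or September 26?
September 26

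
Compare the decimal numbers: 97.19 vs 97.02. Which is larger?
97.19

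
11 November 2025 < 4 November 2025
False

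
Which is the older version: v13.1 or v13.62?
v13.1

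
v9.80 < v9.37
False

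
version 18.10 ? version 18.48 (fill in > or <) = <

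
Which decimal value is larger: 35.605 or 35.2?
35.605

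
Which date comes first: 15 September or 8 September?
8 September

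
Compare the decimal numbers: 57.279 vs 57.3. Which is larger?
57.3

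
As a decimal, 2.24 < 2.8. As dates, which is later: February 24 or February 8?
February 24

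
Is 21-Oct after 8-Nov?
No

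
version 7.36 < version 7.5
False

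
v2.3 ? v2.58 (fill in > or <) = <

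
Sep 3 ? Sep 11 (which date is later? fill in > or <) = <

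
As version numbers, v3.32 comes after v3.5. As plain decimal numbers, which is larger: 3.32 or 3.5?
3.5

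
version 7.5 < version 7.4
False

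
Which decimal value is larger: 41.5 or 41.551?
41.551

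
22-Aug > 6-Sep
False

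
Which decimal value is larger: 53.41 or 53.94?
53.94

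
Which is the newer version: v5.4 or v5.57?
v5.57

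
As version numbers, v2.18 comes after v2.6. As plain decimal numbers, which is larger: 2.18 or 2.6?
2.6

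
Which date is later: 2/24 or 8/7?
8/7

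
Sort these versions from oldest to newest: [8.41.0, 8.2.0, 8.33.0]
[8.2.0, 8.33.0, 8.41.0]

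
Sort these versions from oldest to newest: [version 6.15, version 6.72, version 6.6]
[version 6.6, version 6.15, version 6.72]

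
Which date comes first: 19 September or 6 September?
6 September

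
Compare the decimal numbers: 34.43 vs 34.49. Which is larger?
34.49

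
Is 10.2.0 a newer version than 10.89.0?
No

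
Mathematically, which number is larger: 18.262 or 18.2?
18.262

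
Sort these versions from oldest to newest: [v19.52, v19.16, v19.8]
[v19.8, v19.16, v19.52]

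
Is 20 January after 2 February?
No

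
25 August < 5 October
True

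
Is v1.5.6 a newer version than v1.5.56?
No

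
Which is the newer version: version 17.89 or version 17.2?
version 17.89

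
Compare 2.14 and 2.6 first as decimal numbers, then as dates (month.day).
As decimals: 2.14 < 2.6. As dates: 2/14 is later than 2/6 (day 14 > day 6).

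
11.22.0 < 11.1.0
False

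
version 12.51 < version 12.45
False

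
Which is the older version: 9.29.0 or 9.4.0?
9.4.0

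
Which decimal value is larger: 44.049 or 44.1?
44.1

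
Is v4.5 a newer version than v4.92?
No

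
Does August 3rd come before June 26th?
No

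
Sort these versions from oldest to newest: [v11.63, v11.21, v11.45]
[v11.21, v11.45, v11.63]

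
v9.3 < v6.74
False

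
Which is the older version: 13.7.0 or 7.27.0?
7.27.0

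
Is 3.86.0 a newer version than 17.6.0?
No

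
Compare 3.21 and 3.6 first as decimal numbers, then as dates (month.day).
As decimals: 3.21 < 3.6. As dates: 3/21 is later than 3/6 (day 21 > day 6).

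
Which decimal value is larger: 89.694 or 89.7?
89.7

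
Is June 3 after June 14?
No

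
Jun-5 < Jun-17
True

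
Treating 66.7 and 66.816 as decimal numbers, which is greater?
66.816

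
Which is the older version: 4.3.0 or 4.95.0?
4.3.0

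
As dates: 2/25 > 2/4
True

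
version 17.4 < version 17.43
True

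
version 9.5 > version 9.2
True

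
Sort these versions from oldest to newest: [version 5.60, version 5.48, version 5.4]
[version 5.4, version 5.48, version 5.60]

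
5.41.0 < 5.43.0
True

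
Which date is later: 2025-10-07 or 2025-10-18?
2025-10-18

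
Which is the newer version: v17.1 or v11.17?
v17.1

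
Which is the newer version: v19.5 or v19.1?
v19.5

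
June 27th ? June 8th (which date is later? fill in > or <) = >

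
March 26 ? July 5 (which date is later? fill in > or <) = <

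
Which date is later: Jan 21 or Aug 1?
Aug 1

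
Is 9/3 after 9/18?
No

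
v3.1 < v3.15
True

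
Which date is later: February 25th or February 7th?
February 25th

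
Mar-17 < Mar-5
False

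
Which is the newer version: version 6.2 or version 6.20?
version 6.20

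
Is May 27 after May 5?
Yes. Day 27 comes after day 5 in May — this is a date comparison, not a decimal one (the decimal 5.27 would be smaller than 5.5).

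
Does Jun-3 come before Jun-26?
Yes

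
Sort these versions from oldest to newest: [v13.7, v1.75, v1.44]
[v1.44, v1.75, v13.7]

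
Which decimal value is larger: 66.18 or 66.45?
66.45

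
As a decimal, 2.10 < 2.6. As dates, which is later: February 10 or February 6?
February 10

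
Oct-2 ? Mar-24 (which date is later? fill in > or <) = >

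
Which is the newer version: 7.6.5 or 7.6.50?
7.6.50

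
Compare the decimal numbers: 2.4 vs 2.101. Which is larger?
2.4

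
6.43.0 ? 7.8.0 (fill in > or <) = <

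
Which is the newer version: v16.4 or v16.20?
v16.20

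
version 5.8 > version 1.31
True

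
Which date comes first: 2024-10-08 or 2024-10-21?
2024-10-08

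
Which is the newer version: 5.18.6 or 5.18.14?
5.18.14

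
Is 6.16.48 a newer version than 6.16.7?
Yes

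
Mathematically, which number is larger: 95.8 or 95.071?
95.8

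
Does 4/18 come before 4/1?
No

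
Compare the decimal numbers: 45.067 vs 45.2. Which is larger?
45.2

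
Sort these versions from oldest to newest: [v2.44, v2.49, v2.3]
[v2.3, v2.44, v2.49]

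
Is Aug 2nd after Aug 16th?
No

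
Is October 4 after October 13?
No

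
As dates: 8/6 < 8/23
True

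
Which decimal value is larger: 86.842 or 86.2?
86.842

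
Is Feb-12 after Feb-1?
Yes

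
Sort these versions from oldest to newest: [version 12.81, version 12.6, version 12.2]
[version 12.2, version 12.6, version 12.81]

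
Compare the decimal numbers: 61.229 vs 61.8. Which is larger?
61.8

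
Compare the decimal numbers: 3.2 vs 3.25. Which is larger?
3.25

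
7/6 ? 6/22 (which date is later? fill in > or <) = >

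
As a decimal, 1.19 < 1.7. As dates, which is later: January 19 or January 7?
January 19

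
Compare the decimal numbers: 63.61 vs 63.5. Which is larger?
63.61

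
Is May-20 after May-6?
Yes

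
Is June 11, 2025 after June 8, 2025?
Yes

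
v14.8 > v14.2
True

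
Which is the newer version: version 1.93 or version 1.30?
version 1.93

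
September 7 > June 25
True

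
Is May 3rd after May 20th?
No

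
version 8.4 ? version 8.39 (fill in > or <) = <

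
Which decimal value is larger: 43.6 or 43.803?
43.803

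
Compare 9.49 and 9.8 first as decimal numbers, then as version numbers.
As decimals: 9.49 < 9.8. As versions: v9.49 > v9.8 (minor version 49 > 8).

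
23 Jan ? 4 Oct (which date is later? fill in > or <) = <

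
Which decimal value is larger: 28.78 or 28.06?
28.78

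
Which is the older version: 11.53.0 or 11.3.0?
11.3.0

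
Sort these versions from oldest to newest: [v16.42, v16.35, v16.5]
[v16.5, v16.35, v16.42]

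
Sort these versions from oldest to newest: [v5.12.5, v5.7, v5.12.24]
[v5.7, v5.12.5, v5.12.24]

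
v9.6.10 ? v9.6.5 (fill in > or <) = >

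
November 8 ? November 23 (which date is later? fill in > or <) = <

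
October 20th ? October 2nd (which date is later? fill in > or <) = >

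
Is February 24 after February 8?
Yes. Day 24 comes after day 8 in February — this is a date comparison, not a decimal one (the decimal 2.24 would be smaller than 2.8).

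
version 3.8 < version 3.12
True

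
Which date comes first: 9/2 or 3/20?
3/20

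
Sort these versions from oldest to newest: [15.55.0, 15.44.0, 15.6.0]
[15.6.0, 15.44.0, 15.55.0]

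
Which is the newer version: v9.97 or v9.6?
v9.97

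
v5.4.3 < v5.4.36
True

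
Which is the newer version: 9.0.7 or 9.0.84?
9.0.84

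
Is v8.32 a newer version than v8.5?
Yes. Version numbers are compared segment by segment as integers, not as decimals: minor version 32 > 5, so v8.32 > v8.5 (even though the decimal 8.32 < 8.5).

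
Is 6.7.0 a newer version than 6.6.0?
Yes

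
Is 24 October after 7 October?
Yes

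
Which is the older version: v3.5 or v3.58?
v3.5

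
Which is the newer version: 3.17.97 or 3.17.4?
3.17.97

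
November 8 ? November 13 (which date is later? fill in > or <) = <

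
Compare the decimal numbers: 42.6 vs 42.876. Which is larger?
42.876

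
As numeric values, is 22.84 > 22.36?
True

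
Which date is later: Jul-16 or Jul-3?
Jul-16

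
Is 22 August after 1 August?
Yes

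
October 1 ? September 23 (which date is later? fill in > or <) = >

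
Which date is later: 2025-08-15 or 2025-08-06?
2025-08-15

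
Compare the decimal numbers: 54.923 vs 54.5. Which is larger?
54.923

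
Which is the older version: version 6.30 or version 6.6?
version 6.6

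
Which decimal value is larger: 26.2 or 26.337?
26.337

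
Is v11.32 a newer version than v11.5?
Yes. Version numbers are compared segment by segment as integers, not as decimals: minor version 32 > 5, so v11.32 > v11.5 (even though the decimal 11.32 < 11.5).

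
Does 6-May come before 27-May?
Yes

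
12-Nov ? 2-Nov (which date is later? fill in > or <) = >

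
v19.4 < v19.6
True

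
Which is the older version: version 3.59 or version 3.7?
version 3.7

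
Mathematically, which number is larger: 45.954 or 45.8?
45.954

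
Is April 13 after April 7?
Yes. Day 13 comes after day 7 in April — this is a date comparison, not a decimal one (the decimal 4.13 would be smaller than 4.7).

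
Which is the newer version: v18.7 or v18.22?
v18.22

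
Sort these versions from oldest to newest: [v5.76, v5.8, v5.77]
[v5.8, v5.76, v5.77]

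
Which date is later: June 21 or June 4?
June 21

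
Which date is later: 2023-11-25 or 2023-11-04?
2023-11-25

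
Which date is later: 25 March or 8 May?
8 May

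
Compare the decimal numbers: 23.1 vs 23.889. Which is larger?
23.889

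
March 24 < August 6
True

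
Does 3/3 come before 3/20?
Yes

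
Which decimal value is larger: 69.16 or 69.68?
69.68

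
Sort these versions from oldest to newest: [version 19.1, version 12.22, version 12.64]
[version 12.22, version 12.64, version 19.1]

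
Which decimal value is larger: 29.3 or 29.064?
29.3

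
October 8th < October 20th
True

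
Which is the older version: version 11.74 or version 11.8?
version 11.8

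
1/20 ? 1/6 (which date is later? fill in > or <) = >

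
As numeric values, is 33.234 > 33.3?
False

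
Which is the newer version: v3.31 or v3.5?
v3.31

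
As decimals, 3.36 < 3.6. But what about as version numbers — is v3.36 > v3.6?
True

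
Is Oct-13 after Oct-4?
Yes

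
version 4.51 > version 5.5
False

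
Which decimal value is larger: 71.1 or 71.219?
71.219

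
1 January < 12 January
True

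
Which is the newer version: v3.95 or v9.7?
v9.7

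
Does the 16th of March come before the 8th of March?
No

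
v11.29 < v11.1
False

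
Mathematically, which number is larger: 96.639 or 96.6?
96.639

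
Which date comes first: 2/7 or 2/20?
2/7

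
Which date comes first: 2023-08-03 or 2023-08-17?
2023-08-03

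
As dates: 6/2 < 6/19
True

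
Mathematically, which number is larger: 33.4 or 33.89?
33.89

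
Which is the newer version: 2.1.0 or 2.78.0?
2.78.0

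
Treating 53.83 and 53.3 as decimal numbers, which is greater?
53.83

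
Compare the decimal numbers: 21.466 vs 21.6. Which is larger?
21.6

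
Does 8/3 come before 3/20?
No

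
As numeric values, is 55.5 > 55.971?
False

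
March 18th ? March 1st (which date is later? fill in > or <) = >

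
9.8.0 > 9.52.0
False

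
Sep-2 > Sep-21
False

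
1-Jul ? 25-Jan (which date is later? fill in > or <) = >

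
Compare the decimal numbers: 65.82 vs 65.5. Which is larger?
65.82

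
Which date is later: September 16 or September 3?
September 16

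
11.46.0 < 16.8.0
True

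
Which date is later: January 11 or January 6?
January 11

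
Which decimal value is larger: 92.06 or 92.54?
92.54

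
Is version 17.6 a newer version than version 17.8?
No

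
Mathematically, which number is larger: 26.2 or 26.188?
26.2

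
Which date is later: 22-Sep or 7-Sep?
22-Sep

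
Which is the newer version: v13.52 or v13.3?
v13.52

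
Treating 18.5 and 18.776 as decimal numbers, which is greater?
18.776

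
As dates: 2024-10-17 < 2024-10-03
False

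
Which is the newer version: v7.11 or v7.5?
v7.11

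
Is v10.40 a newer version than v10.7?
Yes. Version numbers are compared segment by segment as integers, not as decimals: minor version 40 > 7, so v10.40 > v10.7 (even though the decimal 10.40 < 10.7).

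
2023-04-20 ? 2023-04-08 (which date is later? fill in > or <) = >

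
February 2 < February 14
True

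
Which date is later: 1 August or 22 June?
1 August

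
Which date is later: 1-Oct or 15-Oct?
15-Oct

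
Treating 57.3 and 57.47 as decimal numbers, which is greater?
57.47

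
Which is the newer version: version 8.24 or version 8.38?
version 8.38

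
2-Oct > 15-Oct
False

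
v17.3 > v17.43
False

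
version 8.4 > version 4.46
True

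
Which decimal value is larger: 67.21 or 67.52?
67.52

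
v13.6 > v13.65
False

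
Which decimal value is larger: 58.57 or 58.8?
58.8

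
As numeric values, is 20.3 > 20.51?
False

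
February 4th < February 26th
True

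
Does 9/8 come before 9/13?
Yes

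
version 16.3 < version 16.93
True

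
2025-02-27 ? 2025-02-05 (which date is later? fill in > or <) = >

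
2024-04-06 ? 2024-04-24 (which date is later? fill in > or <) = <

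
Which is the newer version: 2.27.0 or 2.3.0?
2.27.0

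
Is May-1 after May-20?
No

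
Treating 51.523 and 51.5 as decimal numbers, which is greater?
51.523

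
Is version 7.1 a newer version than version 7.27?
No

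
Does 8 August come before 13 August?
Yes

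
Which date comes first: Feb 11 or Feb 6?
Feb 6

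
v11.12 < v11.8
False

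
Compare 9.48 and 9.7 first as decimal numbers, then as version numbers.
As decimals: 9.48 < 9.7. As versions: v9.48 > v9.7 (minor version 48 > 7).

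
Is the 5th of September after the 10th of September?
No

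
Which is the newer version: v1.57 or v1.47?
v1.57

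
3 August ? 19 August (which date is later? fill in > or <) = <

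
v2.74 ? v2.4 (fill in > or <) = >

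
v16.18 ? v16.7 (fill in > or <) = >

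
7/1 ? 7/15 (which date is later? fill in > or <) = <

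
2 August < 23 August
True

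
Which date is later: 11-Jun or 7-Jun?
11-Jun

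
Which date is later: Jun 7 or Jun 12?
Jun 12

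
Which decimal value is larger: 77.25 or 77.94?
77.94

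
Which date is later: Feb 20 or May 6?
May 6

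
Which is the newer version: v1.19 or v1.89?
v1.89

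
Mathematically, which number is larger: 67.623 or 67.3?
67.623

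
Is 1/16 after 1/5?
Yes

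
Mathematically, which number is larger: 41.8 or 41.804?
41.804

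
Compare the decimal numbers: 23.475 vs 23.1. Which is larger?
23.475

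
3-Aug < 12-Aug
True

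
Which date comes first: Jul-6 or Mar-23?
Mar-23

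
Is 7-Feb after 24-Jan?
Yes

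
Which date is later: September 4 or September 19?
September 19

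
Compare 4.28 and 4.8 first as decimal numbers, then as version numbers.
As decimals: 4.28 < 4.8. As versions: v4.28 > v4.8 (minor version 28 > 8).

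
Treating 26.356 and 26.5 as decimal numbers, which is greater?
26.5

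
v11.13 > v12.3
False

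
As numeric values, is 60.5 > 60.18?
True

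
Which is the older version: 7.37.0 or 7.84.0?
7.37.0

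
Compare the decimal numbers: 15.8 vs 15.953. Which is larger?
15.953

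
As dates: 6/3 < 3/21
False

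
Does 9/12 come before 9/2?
No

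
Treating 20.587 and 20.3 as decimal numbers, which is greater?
20.587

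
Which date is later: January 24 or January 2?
January 24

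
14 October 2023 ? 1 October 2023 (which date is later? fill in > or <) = >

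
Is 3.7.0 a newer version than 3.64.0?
No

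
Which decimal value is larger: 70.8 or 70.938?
70.938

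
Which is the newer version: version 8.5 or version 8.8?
version 8.8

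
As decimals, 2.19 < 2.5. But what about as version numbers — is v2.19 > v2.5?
True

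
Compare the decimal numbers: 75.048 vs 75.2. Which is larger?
75.2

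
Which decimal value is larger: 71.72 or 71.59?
71.72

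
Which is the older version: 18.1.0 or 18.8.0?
18.1.0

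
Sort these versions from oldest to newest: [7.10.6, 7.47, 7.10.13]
[7.10.6, 7.10.13, 7.47]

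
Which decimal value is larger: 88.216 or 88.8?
88.8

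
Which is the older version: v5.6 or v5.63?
v5.6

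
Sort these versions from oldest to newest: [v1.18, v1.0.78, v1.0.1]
[v1.0.1, v1.0.78, v1.18]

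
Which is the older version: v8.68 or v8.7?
v8.7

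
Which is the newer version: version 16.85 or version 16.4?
version 16.85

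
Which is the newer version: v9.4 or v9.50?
v9.50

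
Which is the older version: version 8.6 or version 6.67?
version 6.67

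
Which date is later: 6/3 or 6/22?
6/22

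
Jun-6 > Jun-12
False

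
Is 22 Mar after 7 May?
No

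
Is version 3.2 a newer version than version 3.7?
No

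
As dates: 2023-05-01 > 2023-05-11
False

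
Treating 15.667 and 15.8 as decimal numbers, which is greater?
15.8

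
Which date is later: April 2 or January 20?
April 2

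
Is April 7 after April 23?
No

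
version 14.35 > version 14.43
False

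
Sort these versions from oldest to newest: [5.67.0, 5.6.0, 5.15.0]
[5.6.0, 5.15.0, 5.67.0]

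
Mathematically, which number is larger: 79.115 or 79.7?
79.7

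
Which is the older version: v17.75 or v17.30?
v17.30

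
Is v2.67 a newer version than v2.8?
Yes. Version numbers are compared segment by segment as integers, not as decimals: minor version 67 > 8, so v2.67 > v2.8 (even though the decimal 2.67 < 2.8).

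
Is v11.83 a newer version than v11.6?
Yes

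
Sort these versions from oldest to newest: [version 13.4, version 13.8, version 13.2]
[version 13.2, version 13.4, version 13.8]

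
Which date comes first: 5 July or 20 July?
5 July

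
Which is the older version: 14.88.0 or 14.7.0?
14.7.0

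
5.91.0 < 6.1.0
True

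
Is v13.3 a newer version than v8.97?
Yes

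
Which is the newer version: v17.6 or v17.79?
v17.79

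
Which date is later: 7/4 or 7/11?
7/11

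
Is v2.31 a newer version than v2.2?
Yes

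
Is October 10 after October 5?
Yes. Day 10 comes after day 5 in October — this is a date comparison, not a decimal one (the decimal 10.10 would be smaller than 10.5).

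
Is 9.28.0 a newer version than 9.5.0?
Yes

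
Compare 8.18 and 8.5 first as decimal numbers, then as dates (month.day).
As decimals: 8.18 < 8.5. As dates: 8/18 is later than 8/5 (day 18 > day 5).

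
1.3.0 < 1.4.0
True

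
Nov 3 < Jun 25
False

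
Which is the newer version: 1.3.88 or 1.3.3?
1.3.88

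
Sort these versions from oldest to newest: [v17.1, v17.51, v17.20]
[v17.1, v17.20, v17.51]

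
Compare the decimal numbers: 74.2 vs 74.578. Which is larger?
74.578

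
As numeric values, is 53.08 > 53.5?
False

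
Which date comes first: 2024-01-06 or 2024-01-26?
2024-01-06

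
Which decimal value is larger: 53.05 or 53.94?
53.94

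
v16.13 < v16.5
False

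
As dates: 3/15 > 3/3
True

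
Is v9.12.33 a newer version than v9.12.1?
Yes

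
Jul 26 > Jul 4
True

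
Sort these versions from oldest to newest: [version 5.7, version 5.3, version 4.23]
[version 4.23, version 5.3, version 5.7]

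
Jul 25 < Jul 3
False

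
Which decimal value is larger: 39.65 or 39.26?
39.65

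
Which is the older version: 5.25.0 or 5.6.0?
5.6.0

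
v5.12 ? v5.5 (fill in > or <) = >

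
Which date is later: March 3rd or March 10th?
March 10th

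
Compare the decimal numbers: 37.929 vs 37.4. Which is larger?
37.929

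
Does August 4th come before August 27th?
Yes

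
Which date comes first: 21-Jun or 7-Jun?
7-Jun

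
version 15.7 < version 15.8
True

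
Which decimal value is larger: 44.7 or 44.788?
44.788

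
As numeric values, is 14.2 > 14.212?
False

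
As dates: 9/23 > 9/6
True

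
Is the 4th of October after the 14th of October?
No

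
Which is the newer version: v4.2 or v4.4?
v4.4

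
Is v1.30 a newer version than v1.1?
Yes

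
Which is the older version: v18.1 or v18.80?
v18.1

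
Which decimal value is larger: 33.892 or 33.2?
33.892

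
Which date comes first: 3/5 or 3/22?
3/5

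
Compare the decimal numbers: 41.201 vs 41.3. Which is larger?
41.3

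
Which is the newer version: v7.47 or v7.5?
v7.47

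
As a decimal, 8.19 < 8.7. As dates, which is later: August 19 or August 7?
August 19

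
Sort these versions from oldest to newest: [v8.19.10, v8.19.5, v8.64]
[v8.19.5, v8.19.10, v8.64]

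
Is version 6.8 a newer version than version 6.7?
Yes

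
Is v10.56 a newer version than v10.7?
Yes. Version numbers are compared segment by segment as integers, not as decimals: minor version 56 > 7, so v10.56 > v10.7 (even though the decimal 10.56 < 10.7).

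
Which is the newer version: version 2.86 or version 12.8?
version 12.8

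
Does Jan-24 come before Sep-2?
Yes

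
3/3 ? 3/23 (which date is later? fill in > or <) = <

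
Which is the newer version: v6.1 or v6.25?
v6.25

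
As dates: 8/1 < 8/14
True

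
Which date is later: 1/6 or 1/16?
1/16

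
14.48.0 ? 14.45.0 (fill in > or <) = >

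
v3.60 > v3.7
True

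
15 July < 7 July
False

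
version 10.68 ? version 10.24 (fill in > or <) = >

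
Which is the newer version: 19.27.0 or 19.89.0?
19.89.0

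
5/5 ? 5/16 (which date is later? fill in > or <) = <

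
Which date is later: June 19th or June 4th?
June 19th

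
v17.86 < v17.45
False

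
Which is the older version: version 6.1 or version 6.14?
version 6.1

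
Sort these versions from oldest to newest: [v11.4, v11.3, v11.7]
[v11.3, v11.4, v11.7]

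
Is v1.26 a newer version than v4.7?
No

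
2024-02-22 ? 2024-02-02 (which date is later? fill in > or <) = >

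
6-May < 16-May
True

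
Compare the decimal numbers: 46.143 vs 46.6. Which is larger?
46.6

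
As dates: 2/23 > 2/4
True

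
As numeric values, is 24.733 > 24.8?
False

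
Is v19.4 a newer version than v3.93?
Yes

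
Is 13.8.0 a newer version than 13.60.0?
No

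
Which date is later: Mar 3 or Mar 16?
Mar 16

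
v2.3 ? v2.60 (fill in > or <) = <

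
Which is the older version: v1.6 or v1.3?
v1.3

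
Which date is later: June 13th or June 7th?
June 13th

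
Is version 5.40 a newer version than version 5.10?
Yes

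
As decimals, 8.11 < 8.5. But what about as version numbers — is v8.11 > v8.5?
True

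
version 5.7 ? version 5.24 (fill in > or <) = <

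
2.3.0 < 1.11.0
False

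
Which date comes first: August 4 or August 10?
August 4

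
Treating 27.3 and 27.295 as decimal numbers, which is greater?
27.3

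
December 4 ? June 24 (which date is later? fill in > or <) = >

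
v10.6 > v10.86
False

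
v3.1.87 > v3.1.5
True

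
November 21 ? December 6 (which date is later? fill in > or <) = <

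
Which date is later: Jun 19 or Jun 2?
Jun 19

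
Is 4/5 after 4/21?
No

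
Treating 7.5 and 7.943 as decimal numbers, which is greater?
7.943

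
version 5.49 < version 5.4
False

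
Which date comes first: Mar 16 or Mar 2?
Mar 2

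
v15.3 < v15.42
True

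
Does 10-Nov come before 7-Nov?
No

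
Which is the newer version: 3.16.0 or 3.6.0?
3.16.0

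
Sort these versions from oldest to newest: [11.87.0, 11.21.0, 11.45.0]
[11.21.0, 11.45.0, 11.87.0]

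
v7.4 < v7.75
True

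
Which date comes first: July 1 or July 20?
July 1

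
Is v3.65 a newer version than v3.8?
Yes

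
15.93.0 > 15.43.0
True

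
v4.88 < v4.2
False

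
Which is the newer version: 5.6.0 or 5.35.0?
5.35.0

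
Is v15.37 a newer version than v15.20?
Yes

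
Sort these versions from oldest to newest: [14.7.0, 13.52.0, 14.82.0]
[13.52.0, 14.7.0, 14.82.0]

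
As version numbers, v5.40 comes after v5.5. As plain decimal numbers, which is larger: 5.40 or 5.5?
5.5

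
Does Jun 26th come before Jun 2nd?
No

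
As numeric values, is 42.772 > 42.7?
True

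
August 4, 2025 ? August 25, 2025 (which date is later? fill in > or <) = <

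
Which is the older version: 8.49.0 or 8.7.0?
8.7.0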